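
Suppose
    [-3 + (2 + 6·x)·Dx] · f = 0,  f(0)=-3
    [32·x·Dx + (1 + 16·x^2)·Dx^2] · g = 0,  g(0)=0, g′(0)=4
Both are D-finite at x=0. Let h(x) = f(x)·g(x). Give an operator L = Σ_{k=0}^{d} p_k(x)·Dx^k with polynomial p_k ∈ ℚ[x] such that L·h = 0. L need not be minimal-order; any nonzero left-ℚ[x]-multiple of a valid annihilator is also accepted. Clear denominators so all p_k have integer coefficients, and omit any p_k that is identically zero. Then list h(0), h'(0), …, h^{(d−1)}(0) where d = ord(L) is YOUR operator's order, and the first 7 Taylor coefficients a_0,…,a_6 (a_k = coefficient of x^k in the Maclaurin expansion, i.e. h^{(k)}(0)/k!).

f: a_k = -3, -9/2, 27/8, -81/16, 1215/128, -5103/256, 45927/1024, …
g: a_k = 0, 4, 0, -64/3, 0, 1024/5, 0, …
h₀=f·g: eliminate ⇒ L₀, order ≤ 1·2.
L = (27 - 192·x - 144·x^2) + (-12 + 92·x + 576·x^2 + 576·x^3)·Dx + (4 + 24·x + 100·x^2 + 384·x^3 + 576·x^4)·Dx^2  (order 2).
h: a_k = 0, -12, -18, 155/2, 303/4, -103749/160, -285867/320, …
ICs: h(0) = 0, h′(0) = -12.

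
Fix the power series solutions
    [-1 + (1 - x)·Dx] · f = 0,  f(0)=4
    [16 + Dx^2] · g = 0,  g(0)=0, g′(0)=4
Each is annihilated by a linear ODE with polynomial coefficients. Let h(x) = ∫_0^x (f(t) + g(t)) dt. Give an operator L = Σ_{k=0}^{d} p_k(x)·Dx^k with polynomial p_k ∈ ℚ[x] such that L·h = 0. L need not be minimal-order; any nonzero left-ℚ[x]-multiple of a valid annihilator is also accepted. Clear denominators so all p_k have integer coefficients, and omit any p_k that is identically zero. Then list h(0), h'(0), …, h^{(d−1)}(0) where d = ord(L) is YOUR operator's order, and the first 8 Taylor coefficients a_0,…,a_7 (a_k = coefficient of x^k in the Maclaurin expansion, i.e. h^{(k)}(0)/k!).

f: a_k = 4, 4, 4, 4, 4, 4, 4, 4, …
g: a_k = 0, 4, 0, -32/3, 0, 128/15, 0, -1024/315, …
Weyl lclm of L_f,L_g ⇒ L₀ (ord ≤ 3).
∫: right-multiply L₀ by Dx.
L = (176 - 256·x + 128·x^2)·Dx + (-144 + 400·x - 384·x^2 + 128·x^3)·Dx^2 + (11 - 16·x + 8·x^2)·Dx^3 + (-9 + 25·x - 24·x^2 + 8·x^3)·Dx^4  (order 4).
h: a_k = 0, 4, 4, 4/3, -5/3, 4/5, 94/45, 4/7, …
ICs: h(0) = 0, h′(0) = 4, h′′(0) = 8, h′′′(0) = 8.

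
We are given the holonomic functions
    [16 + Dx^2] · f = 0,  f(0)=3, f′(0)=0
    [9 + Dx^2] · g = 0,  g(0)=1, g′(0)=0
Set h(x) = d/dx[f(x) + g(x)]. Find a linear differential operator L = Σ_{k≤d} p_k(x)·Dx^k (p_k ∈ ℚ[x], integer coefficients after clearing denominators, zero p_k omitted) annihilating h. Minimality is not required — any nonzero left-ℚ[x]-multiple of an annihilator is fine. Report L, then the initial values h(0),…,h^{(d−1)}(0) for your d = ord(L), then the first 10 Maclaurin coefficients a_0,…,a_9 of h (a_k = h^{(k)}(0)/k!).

f: a_k = 3, 0, -24, 0, 32, 0, -256/15, 0, 512/105, 0, …
g: a_k = 1, 0, -9/2, 0, 27/8, 0, -81/80, 0, 729/4480, 0, …
Weyl lclm of L_f,L_g ⇒ L₀ (ord ≤ 4).
Differentiate: ansatz ord ≤ ord L₀ ⇒ L.
L = 144 + 25·Dx^2 + Dx^4  (order 4).
h: a_k = 0, -57, 0, 283/2, 0, -4339/40, 0, 67723/1680, 0, -1068259/120960, …
ICs: h(0) = 0, h′(0) = -57, h′′(0) = 0, h′′′(0) = 849.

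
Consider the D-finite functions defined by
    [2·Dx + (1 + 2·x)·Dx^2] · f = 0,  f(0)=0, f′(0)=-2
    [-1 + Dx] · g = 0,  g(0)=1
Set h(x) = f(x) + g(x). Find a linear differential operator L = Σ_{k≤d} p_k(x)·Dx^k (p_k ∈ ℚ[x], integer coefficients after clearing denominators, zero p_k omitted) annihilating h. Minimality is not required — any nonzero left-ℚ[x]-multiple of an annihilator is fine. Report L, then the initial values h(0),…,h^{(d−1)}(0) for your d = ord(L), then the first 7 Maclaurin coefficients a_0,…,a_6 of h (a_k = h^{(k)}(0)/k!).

L = (-10 - 4·x)·Dx + (7 - 4·x - 4·x^2)·Dx^2 + (3 + 8·x + 4·x^2)·Dx^3  (order 3).
h: a_k = 1, -1, 5/2, -5/2, 97/24, -767/120, 7681/720, …
ICs: h(0) = 1, h′(0) = -1, h′′(0) = 5.

f: a_k = 0, -2, 2, -8/3, 4, -32/5, 32/3, …
g: a_k = 1, 1, 1/2, 1/6, 1/24, 1/120, 1/720, …
Sum ⇒ L₀ = lclm(L_f,L_g) in ℚ(x)⟨Dx⟩.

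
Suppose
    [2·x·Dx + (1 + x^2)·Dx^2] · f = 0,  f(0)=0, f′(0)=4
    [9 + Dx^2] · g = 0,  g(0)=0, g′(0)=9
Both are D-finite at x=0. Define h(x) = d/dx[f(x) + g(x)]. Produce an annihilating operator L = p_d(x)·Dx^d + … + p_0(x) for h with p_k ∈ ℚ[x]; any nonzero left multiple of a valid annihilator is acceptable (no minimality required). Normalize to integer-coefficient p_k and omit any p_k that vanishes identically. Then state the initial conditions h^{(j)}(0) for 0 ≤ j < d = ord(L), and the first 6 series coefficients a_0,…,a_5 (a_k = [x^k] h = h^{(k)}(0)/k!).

f: a_k = 0, 4, 0, -4/3, 0, 4/5, …
g: a_k = 0, 9, 0, -27/2, 0, 243/40, …
h₀=f+g: left-lcm gives L₀, ord ≤ 4.
h₀' ⇒ L via d/dx closure of L₀.
L = (-54·x + 540·x^3 + 162·x^5) + (63 + 279·x^2 + 297·x^4 + 81·x^6)·Dx + (-6·x + 60·x^3 + 18·x^5)·Dx^2 + (7 + 31·x^2 + 33·x^4 + 9·x^6)·Dx^3  (order 3).
h: a_k = 13, 0, -89/2, 0, 275/8, 0, …
ICs: h(0) = 13, h′(0) = 0, h′′(0) = -89.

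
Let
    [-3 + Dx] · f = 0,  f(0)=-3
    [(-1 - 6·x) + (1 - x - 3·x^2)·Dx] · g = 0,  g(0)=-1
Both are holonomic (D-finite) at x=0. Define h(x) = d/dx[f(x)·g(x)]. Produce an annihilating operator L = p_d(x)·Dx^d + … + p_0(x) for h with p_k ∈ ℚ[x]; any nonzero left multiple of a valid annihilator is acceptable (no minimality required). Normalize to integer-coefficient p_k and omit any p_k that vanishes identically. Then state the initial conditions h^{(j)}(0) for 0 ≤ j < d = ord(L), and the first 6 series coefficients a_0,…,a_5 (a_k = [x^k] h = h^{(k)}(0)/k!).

L = (23 + 30·x - 45·x^2 - 54·x^3 + 81·x^4) + (-4 + x + 24·x^2 - 27·x^4)·Dx  (order 1).
h: a_k = 12, 69, 252, 1581/2, 4557/2, 252387/40, …
ICs: h(0) = 12.

f: a_k = -3, -9, -27/2, -27/2, -81/8, -243/40, …
g: a_k = -1, -1, -4, -7, -19, -40, …
L₀ := L_f ⊗_s L_g (sym. prod.), ord ≤ 1.
Derive L from L₀ (diff closure).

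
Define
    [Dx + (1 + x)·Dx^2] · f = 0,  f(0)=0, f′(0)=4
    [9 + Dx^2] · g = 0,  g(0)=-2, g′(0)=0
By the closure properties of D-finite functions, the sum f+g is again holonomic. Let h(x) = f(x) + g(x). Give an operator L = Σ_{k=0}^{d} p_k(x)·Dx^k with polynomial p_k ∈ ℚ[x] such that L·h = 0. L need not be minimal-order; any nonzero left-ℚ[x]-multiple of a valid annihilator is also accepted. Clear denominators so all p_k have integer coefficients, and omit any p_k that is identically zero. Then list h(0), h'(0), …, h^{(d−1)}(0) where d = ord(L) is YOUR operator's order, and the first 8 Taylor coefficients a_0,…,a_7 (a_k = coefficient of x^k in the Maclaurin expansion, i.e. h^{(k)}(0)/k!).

f: a_k = 0, 4, -2, 4/3, -1, 4/5, -2/3, 4/7, …
g: a_k = -2, 0, 9, 0, -27/4, 0, 81/40, 0, …
f+g: L₀ = lclm(L_f,L_g), ord ≤ 2+2.
L = (135 + 162·x + 81·x^2)·Dx + (99 + 261·x + 243·x^2 + 81·x^3)·Dx^2 + (15 + 18·x + 9·x^2)·Dx^3 + (11 + 29·x + 27·x^2 + 9·x^3)·Dx^4  (order 4).
h: a_k = -2, 4, 7, 4/3, -31/4, 4/5, 163/120, 4/7, …
ICs: h(0) = -2, h′(0) = 4, h′′(0) = 14, h′′′(0) = 8.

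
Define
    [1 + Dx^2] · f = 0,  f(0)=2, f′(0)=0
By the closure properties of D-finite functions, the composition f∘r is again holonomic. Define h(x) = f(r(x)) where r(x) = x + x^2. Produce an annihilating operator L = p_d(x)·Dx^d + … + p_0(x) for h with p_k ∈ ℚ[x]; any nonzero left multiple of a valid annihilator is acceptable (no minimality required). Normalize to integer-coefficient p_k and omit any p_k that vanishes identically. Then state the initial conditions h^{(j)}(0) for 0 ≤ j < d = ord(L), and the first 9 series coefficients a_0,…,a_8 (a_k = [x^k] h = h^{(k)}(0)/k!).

L = (1 + 6·x + 12·x^2 + 8·x^3) - 2·Dx + (1 + 2·x)·Dx^2  (order 2).
h: a_k = 2, 0, -1, -2, -11/12, 1/3, 179/360, 19/60, 841/20160, …
ICs: h(0) = 2, h′(0) = 0.

f: a_k = 2, 0, -1, 0, 1/12, 0, -1/360, 0, 1/20160, …
Substitute x→r, Dx→(1/r')Dx; clear ⇒ L₀.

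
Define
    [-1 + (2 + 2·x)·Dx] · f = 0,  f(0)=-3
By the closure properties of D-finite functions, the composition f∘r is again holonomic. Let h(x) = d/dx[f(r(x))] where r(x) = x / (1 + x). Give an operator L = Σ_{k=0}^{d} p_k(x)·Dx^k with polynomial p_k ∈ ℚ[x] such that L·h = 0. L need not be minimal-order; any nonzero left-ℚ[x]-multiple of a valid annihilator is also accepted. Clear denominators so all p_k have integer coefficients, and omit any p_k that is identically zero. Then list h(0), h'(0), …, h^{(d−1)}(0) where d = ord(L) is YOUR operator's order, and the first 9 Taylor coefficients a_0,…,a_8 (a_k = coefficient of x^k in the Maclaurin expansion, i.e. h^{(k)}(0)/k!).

L = (-5 - 8·x) + (-2 - 6·x - 4·x^2)·Dx  (order 1).
h: a_k = -3/2, 15/4, -117/16, 423/32, -5985/256, 21177/512, -151305/2048, 547383/4096, -16043481/65536, …
ICs: h(0) = -3/2.

f: a_k = -3, -3/2, 3/8, -3/16, 15/128, -21/256, 63/1024, -99/2048, 1287/32768, …
Substitute x→r, Dx→(1/r')Dx; clear ⇒ L₀.
Differentiate: ansatz ord ≤ ord L₀ ⇒ L.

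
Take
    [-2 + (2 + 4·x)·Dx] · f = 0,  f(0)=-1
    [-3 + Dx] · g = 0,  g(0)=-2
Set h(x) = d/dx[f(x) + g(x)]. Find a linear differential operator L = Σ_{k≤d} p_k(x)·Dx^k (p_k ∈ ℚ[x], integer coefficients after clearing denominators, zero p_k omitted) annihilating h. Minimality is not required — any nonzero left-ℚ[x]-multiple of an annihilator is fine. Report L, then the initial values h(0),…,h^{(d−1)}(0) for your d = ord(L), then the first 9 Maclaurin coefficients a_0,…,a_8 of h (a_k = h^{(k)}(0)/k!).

f: a_k = -1, -1, 1/2, -1/2, 5/8, -7/8, 21/16, -33/16, 429/128, …
g: a_k = -2, -6, -9, -9, -27/4, -81/20, -81/40, -243/280, -729/2240, …
f+g: L₀ = lclm(L_f,L_g), ord ≤ 1+1.
h₀' ⇒ L via d/dx closure of L₀.
L = (-9 - 9·x) + (-3 - 18·x - 18·x^2)·Dx + (2 + 7·x + 6·x^2)·Dx^2  (order 2).
h: a_k = -7, -17, -57/2, -49/2, -197/8, -171/40, -1641/80, 13557/560, -229599/4480, …
ICs: h(0) = -7, h′(0) = -17.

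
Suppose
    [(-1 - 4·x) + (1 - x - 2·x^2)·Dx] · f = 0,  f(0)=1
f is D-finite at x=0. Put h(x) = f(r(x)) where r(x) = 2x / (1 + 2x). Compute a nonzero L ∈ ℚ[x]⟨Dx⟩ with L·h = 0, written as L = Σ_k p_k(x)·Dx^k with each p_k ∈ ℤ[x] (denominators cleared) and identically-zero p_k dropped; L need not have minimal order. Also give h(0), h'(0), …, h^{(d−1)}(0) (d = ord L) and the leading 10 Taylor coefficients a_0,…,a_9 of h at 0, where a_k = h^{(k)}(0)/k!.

L = (2 + 20·x) + (-1 - 4·x + 4·x^2 + 16·x^3)·Dx  (order 1).
h: a_k = 1, 2, 8, 0, 64, -128, 768, -2560, 11264, -43008, …
ICs: h(0) = 1.

f: a_k = 1, 1, 3, 5, 11, 21, 43, 85, 171, 341, …
Change of var in L_f (x↦r) gives L₀.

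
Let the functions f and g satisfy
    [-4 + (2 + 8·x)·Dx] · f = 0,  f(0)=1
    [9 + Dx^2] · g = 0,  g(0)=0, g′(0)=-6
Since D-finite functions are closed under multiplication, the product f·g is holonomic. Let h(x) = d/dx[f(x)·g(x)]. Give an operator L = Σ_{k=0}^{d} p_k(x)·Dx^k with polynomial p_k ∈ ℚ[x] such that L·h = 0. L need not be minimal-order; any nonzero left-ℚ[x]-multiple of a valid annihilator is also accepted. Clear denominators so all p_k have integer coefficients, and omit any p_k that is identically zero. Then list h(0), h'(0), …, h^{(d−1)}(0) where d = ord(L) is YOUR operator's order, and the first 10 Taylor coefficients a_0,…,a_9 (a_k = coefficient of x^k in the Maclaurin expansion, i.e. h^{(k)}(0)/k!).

f: a_k = 1, 2, -2, 4, -10, 28, -84, 264, -858, 2860, …
g: a_k = 0, -6, 0, 9, 0, -81/20, 0, 243/280, 0, -243/2240, …
Sym-product of L_f,L_g gives L₀ (≤ ord 2).
h₀' ⇒ L via d/dx closure of L₀.
L = (131 + 1392·x + 4512·x^2 + 6912·x^3 + 6912·x^4) + (4 - 80·x - 576·x^2 - 768·x^3)·Dx + (7 + 80·x + 352·x^2 + 768·x^3 + 768·x^4)·Dx^2  (order 2).
h: a_k = -6, -24, 63, -24, 759/4, -4203/5, 118431/40, -75402/7, 89322021/2240, -16681443/112, …
ICs: h(0) = -6, h′(0) = -24.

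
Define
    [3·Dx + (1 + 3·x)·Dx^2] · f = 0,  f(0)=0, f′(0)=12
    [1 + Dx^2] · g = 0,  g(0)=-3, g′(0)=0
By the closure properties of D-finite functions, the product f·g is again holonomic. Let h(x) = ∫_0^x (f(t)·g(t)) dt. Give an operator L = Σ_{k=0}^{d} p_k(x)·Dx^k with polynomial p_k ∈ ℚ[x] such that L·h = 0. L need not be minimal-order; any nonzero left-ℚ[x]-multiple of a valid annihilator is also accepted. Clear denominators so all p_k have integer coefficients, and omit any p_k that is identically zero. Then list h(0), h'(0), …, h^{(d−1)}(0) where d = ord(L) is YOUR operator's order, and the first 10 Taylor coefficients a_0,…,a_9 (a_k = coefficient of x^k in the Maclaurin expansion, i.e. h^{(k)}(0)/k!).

f: a_k = 0, 12, -18, 36, -81, 972/5, -486, 8748/7, -6561/2, 8748, …
g: a_k = -3, 0, 3/2, 0, -1/8, 0, 1/240, 0, -1/13440, 0, …
Product ⇒ symmetric product L₀, ord ≤ 4.
∫: right-multiply L₀ by Dx.
L = (-203 - 222·x - 189·x^2 + 432·x^3 + 324·x^4)·Dx + (-84 - 108·x + 648·x^2 + 648·x^3)·Dx^2 + (-208 - 228·x - 54·x^2 + 864·x^3 + 648·x^4)·Dx^3 + (-84 - 108·x + 648·x^2 + 648·x^3)·Dx^4 + (-5 - 6·x + 135·x^2 + 432·x^3 + 324·x^4)·Dx^5  (order 5).
h: a_k = 0, 0, -18, 18, -45/2, 216/5, -1769/20, 765/4, -484679/1120, 60817/60, …
ICs: h(0) = 0, h′(0) = 0, h′′(0) = -36, h′′′(0) = 108, h′′′′(0) = -540.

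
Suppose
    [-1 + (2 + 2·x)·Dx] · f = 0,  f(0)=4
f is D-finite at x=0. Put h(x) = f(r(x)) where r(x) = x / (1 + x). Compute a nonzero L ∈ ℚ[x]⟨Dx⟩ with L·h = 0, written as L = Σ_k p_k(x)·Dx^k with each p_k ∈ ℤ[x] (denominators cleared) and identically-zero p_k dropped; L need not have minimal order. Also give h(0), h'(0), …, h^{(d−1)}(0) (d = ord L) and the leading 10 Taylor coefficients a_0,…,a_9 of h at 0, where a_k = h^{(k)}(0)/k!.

L = -1 + (2 + 6·x + 4·x^2)·Dx  (order 1).
h: a_k = 4, 2, -5/2, 13/4, -141/32, 399/64, -2353/256, 7205/512, -182461/8192, 594203/16384, …
ICs: h(0) = 4.

f: a_k = 4, 2, -1/2, 1/4, -5/32, 7/64, -21/256, 33/512, -429/8192, 715/16384, …
f∘r: x↦r, Dx↦Dx/r' in L_f ⇒ L₀.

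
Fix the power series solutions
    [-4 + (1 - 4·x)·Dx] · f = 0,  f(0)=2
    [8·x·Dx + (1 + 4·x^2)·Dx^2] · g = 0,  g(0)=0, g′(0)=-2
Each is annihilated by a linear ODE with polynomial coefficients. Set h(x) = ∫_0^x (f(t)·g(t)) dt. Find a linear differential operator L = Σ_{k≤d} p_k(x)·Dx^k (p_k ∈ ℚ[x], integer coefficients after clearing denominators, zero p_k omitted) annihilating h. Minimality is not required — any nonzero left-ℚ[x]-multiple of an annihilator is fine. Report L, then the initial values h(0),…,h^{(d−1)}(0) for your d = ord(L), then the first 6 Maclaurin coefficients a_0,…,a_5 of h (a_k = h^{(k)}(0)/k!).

f: a_k = 2, 8, 32, 128, 512, 2048, …
g: a_k = 0, -2, 0, 8/3, 0, -32/5, …
f·g: L₀ = L_f ⊗_s L_g, ord ≤ 1·2.
h=∫h₀ ⇒ L = L₀·Dx.
L = 32·x·Dx + (8 - 8·x + 64·x^2)·Dx^2 + (-1 + 4·x - 4·x^2 + 16·x^3)·Dx^3  (order 3).
h: a_k = 0, 0, -2, -16/3, -44/3, -704/15, …
ICs: h(0) = 0, h′(0) = 0, h′′(0) = -4.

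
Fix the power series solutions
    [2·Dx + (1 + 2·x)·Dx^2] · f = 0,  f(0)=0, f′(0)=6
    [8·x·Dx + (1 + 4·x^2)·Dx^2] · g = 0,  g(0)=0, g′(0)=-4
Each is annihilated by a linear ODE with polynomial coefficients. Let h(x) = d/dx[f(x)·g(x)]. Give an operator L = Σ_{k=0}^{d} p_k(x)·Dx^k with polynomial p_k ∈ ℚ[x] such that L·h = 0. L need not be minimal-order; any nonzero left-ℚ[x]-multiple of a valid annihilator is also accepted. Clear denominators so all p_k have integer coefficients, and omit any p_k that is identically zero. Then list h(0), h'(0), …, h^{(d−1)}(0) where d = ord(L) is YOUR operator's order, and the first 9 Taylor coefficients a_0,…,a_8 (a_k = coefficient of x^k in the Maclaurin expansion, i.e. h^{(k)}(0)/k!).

L = (192 + 704·x + 2560·x^2 + 9984·x^3 + 15360·x^4 + 13312·x^5 + 4096·x^7) + (72 + 992·x + 4928·x^2 + 15488·x^3 + 34816·x^4 + 47616·x^5 + 35840·x^6 + 6144·x^7 + 14336·x^8)·Dx + (24 + 256·x + 1536·x^2 + 4992·x^3 + 11520·x^4 + 19968·x^5 + 24576·x^6 + 18432·x^7 + 6144·x^8 + 8192·x^9)·Dx^2 + (5 + 36·x + 148·x^2 + 448·x^3 + 1056·x^4 + 1920·x^5 + 2688·x^6 + 3072·x^7 + 2304·x^8 + 1024·x^9 + 1024·x^10)·Dx^3  (order 3).
h: a_k = 0, -48, 72, 0, 80, -3328/5, 4928/5, 0, 46464/35, …
ICs: h(0) = 0, h′(0) = -48, h′′(0) = 144.

f: a_k = 0, 6, -6, 8, -12, 96/5, -32, 384/7, -96, …
g: a_k = 0, -4, 0, 16/3, 0, -64/5, 0, 256/7, 0, …
Product ⇒ symmetric product L₀, ord ≤ 4.
Derive L from L₀ (diff closure).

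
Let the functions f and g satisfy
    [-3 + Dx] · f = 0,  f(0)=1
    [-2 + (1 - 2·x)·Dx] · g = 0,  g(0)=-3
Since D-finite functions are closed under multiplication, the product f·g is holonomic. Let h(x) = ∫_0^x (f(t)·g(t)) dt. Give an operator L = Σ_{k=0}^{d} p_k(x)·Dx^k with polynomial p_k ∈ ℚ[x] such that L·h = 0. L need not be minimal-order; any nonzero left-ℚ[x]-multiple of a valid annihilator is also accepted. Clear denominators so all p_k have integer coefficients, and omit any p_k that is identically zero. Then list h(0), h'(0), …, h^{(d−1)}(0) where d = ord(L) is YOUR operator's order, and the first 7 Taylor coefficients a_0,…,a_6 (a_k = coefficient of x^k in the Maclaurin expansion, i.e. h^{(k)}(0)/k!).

L = (5 - 6·x)·Dx + (-1 + 2·x)·Dx^2  (order 2).
h: a_k = 0, -3, -15/2, -29/2, -201/8, -1689/40, -5711/80, …
ICs: h(0) = 0, h′(0) = -3.

f: a_k = 1, 3, 9/2, 9/2, 27/8, 81/40, 81/80, …
g: a_k = -3, -6, -12, -24, -48, -96, -192, …
h₀=f·g: eliminate ⇒ L₀, order ≤ 1·1.
h=∫h₀ ⇒ L = L₀·Dx.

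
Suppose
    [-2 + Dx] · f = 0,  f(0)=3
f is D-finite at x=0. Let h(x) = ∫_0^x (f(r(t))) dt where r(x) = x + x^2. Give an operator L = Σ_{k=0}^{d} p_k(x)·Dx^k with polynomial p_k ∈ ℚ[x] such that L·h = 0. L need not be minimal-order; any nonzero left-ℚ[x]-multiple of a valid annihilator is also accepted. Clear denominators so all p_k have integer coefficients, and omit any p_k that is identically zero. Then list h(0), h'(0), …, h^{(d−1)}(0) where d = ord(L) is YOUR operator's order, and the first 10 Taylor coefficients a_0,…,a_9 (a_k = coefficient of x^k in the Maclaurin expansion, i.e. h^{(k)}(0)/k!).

L = (-2 - 4·x)·Dx + Dx^2  (order 2).
h: a_k = 0, 3, 3, 4, 4, 4, 52/15, 304/105, 232/105, 1528/945, …
ICs: h(0) = 0, h′(0) = 3.

f: a_k = 3, 6, 6, 4, 2, 4/5, 4/15, 8/105, 2/105, 4/945, …
L₀ from L_f via x↦r, Dx↦r'^{-1}Dx.
h=∫h₀ ⇒ L = L₀·Dx.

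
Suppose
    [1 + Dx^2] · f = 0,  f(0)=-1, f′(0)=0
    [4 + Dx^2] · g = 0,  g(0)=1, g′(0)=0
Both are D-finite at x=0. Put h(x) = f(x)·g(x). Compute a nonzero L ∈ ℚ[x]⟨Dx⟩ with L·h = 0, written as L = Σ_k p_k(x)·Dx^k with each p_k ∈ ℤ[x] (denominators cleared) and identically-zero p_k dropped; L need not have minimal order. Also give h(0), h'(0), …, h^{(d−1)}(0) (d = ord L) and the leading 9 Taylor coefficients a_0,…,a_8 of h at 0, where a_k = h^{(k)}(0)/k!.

L = 9 + 10·Dx^2 + Dx^4  (order 4).
h: a_k = -1, 0, 5/2, 0, -41/24, 0, 73/144, 0, -3281/40320, …
ICs: h(0) = -1, h′(0) = 0, h′′(0) = 5, h′′′(0) = 0.

f: a_k = -1, 0, 1/2, 0, -1/24, 0, 1/720, 0, -1/40320, …
g: a_k = 1, 0, -2, 0, 2/3, 0, -4/45, 0, 2/315, …
h₀=f·g: eliminate ⇒ L₀, order ≤ 2·2.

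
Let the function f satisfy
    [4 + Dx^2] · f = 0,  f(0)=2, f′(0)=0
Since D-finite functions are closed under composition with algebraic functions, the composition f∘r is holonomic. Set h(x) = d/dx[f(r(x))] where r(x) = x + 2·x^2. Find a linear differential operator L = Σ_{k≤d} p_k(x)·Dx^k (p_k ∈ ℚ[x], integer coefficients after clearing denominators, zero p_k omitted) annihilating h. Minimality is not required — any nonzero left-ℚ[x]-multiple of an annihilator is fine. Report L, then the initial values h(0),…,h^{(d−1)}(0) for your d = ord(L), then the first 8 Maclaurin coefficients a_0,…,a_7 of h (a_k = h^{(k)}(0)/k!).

f: a_k = 2, 0, -4, 0, 4/3, 0, -8/45, 0, …
Substitute x→r, Dx→(1/r')Dx; clear ⇒ L₀.
Derive L from L₀ (diff closure).
L = (52 + 64·x + 384·x^2 + 1024·x^3 + 1024·x^4) + (-12 - 48·x)·Dx + (1 + 8·x + 16·x^2)·Dx^2  (order 2).
h: a_k = 0, -8, -48, -176/3, 160/3, 2864/15, 4256/15, 26912/315, …
ICs: h(0) = 0, h′(0) = -8.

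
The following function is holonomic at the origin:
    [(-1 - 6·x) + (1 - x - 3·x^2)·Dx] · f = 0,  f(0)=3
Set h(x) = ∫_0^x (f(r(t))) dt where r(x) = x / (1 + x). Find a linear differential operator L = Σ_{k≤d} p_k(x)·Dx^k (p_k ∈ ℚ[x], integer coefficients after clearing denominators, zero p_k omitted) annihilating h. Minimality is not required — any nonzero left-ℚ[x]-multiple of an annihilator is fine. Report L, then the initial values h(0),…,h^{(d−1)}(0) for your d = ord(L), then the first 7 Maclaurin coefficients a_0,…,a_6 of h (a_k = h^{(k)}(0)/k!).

L = (1 + 7·x)·Dx + (-1 - 2·x + 2·x^2 + 3·x^3)·Dx^2  (order 2).
h: a_k = 0, 3, 3/2, 3, 0, 27/5, -9/2, …
ICs: h(0) = 0, h′(0) = 3.

f: a_k = 3, 3, 12, 21, 57, 120, 291, …
h₀=f(r): pull back L_f along r ⇒ L₀.
Integrate: L := L₀·Dx.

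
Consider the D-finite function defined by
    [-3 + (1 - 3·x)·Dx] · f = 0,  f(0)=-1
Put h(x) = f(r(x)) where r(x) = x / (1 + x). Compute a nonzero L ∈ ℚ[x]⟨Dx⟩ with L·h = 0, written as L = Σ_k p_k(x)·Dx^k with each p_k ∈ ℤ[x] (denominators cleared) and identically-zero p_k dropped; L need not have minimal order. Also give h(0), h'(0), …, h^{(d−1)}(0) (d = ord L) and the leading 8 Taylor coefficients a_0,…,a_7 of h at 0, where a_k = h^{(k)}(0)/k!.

f: a_k = -1, -3, -9, -27, -81, -243, -729, -2187, …
Change of var in L_f (x↦r) gives L₀.
L = 3 + (-1 + x + 2·x^2)·Dx  (order 1).
h: a_k = -1, -3, -6, -12, -24, -48, -96, -192, …
ICs: h(0) = -1.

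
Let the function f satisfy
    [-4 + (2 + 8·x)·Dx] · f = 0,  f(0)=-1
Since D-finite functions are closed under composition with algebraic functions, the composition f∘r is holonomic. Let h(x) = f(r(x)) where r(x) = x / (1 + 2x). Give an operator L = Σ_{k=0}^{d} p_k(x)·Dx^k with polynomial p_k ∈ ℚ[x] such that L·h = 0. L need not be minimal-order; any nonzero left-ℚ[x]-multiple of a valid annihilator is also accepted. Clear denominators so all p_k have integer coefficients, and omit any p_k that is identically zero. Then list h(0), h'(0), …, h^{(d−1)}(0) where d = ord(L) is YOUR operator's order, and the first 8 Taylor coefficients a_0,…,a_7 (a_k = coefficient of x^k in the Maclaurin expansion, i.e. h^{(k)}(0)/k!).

L = -2 + (1 + 8·x + 12·x^2)·Dx  (order 1).
h: a_k = -1, -2, 6, -20, 74, -300, 1308, -6024, …
ICs: h(0) = -1.

f: a_k = -1, -2, 2, -4, 10, -28, 84, -264, …
Change of var in L_f (x↦r) gives L₀.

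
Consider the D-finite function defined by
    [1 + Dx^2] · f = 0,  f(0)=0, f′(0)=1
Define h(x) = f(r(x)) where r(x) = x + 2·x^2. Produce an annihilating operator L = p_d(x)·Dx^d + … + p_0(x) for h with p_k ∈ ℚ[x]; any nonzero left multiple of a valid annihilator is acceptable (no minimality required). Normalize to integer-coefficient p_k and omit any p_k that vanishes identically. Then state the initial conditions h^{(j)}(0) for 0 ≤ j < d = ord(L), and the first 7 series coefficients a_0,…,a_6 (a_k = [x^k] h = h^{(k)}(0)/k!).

L = (1 + 12·x + 48·x^2 + 64·x^3) - 4·Dx + (1 + 4·x)·Dx^2  (order 2).
h: a_k = 0, 1, 2, -1/6, -1, -239/120, -5/4, …
ICs: h(0) = 0, h′(0) = 1.

f: a_k = 0, 1, 0, -1/6, 0, 1/120, 0, …
Change of var in L_f (x↦r) gives L₀.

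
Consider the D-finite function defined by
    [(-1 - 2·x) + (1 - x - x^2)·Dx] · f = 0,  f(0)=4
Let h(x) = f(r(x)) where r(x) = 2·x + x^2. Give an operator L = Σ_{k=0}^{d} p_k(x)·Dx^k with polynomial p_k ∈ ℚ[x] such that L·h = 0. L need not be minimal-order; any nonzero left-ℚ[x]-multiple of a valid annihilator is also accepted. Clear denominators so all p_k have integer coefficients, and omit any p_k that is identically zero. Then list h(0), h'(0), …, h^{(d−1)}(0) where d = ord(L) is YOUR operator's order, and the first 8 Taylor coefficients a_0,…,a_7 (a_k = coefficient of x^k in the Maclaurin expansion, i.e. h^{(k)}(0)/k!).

L = (2 + 10·x + 12·x^2 + 4·x^3) + (-1 + 2·x + 5·x^2 + 4·x^3 + x^4)·Dx  (order 1).
h: a_k = 4, 8, 36, 128, 472, 1736, 6380, 23456, …
ICs: h(0) = 4.

f: a_k = 4, 4, 8, 12, 20, 32, 52, 84, …
Change of var in L_f (x↦r) gives L₀.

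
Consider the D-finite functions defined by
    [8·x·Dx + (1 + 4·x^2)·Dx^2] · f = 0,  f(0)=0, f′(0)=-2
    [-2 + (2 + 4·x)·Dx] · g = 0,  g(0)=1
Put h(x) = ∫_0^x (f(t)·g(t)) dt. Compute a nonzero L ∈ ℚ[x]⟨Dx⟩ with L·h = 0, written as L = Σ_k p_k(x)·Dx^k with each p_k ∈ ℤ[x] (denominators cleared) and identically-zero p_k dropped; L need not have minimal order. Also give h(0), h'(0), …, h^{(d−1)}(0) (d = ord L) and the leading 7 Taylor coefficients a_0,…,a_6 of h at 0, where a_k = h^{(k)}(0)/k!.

f: a_k = 0, -2, 0, 8/3, 0, -32/5, 0, …
g: a_k = 1, 1, -1/2, 1/2, -5/8, 7/8, -21/16, …
L₀ := L_f ⊗_s L_g (sym. prod.), ord ≤ 2.
h=∫h₀ ⇒ L = L₀·Dx.
L = (3 - 8·x - 4·x^2)·Dx + (-2 + 4·x + 24·x^2 + 16·x^3)·Dx^2 + (1 + 4·x + 8·x^2 + 16·x^3 + 16·x^4)·Dx^3  (order 3).
h: a_k = 0, 0, -1, -2/3, 11/12, 1/3, -389/360, …
ICs: h(0) = 0, h′(0) = 0, h′′(0) = -2.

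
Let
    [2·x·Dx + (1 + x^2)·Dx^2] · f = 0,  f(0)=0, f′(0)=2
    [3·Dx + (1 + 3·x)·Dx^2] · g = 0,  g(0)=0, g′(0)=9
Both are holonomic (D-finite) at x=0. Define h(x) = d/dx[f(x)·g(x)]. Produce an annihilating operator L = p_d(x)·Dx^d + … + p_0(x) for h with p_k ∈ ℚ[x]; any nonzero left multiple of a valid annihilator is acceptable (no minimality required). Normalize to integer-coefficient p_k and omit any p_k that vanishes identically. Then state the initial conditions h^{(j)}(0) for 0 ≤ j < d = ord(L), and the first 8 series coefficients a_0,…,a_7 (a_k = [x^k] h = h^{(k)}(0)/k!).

L = (264 + 1260·x + 1008·x^2 + 3420·x^3 + 3240·x^4 + 4212·x^5 + 324·x^7) + (178 + 660·x + 3828·x^2 + 7308·x^3 + 12960·x^4 + 10044·x^5 + 11340·x^6 + 324·x^7 + 1134·x^8)·Dx + (132 + 608·x + 1728·x^2 + 4568·x^3 + 6456·x^4 + 8856·x^5 + 5184·x^6 + 5544·x^7 + 324·x^8 + 648·x^9)·Dx^2 + (13 + 102·x + 341·x^2 + 744·x^3 + 1138·x^4 + 1236·x^5 + 1386·x^6 + 648·x^7 + 657·x^8 + 54·x^9 + 81·x^10)·Dx^3  (order 3).
h: a_k = 0, 36, -81, 192, -1125/2, 8316/5, -48573/10, 71424/5, …
ICs: h(0) = 0, h′(0) = 36, h′′(0) = -162.

f: a_k = 0, 2, 0, -2/3, 0, 2/5, 0, -2/7, …
g: a_k = 0, 9, -27/2, 27, -243/4, 729/5, -729/2, 6561/7, …
Product ⇒ symmetric product L₀, ord ≤ 4.
Differentiate: ansatz ord ≤ ord L₀ ⇒ L.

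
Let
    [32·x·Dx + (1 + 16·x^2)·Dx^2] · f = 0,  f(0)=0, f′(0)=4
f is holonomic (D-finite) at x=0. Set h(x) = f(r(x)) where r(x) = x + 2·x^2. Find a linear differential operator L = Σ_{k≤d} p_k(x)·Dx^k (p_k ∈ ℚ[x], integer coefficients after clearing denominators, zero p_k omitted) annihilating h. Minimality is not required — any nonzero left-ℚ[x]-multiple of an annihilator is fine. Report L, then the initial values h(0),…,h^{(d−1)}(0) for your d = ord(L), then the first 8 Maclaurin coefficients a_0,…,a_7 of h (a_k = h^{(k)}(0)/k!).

L = (-4 + 32·x + 256·x^2 + 768·x^3 + 768·x^4)·Dx + (1 + 4·x + 16·x^2 + 128·x^3 + 320·x^4 + 256·x^5)·Dx^2  (order 2).
h: a_k = 0, 4, 8, -64/3, -128, -256/5, 5632/3, 40960/7, …
ICs: h(0) = 0, h′(0) = 4.

f: a_k = 0, 4, 0, -64/3, 0, 1024/5, 0, -16384/7, …
Change of var in L_f (x↦r) gives L₀.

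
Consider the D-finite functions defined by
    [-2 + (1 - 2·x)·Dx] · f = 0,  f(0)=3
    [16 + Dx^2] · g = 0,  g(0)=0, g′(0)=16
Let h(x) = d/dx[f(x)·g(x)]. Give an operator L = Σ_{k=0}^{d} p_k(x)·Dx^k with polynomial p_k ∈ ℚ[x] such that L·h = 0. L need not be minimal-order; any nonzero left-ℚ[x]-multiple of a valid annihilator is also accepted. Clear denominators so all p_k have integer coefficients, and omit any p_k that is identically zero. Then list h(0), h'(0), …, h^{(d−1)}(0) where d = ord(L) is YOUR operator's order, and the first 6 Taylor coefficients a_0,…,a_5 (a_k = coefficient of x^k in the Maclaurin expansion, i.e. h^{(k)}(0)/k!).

L = (8 - 64·x + 64·x^2) + (-4 + 8·x)·Dx + (1 - 4·x + 4·x^2)·Dx^2  (order 2).
h: a_k = 48, 192, 192, 512, 1792, 21504/5, …
ICs: h(0) = 48, h′(0) = 192.

f: a_k = 3, 6, 12, 24, 48, 96, …
g: a_k = 0, 16, 0, -128/3, 0, 512/15, …
h₀=f·g: eliminate ⇒ L₀, order ≤ 1·2.
Derive L from L₀ (diff closure).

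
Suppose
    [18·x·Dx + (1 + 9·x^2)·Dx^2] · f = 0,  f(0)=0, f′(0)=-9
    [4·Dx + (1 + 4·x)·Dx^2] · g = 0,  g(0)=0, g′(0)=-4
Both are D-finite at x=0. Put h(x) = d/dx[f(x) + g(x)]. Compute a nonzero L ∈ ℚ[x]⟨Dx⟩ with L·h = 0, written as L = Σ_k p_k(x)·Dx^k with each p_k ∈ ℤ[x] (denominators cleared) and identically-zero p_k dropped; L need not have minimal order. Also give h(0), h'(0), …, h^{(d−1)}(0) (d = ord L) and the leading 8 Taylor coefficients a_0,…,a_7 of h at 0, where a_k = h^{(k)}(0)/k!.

f: a_k = 0, -9, 0, 27, 0, -729/5, 0, 6561/7, …
g: a_k = 0, -4, 8, -64/3, 64, -1024/5, 2048/3, -16384/7, …
h₀=f+g: left-lcm gives L₀, ord ≤ 4.
h=h₀': d/dx-closure on L₀ ⇒ L.
L = (-36 - 432·x + 972·x^2 + 1296·x^3) + (-25 - 72·x - 189·x^2 + 1944·x^3 + 2592·x^4)·Dx + (-2 + x + 36·x^2 + 81·x^3 + 486·x^4 + 648·x^5)·Dx^2  (order 2).
h: a_k = -13, 16, 17, 256, -1753, 4096, -9823, 65536, …
ICs: h(0) = -13, h′(0) = 16.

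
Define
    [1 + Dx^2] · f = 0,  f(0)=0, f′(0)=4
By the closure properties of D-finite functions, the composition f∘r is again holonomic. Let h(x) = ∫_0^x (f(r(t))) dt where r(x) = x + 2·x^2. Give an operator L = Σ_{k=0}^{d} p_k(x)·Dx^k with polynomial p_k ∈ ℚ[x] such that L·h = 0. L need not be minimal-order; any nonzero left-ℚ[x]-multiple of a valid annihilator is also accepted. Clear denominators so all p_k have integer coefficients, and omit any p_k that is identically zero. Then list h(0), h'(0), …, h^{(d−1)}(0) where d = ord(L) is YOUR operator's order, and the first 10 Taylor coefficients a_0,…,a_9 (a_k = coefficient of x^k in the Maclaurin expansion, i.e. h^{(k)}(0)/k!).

f: a_k = 0, 4, 0, -2/3, 0, 1/30, 0, -1/1260, 0, 1/90720, …
f∘r: x↦r, Dx↦Dx/r' in L_f ⇒ L₀.
∫: right-multiply L₀ by Dx.
L = (1 + 12·x + 48·x^2 + 64·x^3)·Dx - 4·Dx^2 + (1 + 4·x)·Dx^3  (order 3).
h: a_k = 0, 0, 2, 8/3, -1/6, -4/5, -239/180, -5/7, 1679/10080, 239/810, …
ICs: h(0) = 0, h′(0) = 0, h′′(0) = 4.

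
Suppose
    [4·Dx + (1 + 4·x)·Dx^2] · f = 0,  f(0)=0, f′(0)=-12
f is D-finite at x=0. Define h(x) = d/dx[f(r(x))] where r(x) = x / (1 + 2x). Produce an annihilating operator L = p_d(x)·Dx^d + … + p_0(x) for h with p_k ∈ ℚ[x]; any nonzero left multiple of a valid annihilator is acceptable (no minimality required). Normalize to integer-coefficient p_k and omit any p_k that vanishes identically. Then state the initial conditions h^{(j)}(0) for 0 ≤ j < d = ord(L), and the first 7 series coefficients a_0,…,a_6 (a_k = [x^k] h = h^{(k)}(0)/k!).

L = (8 + 24·x) + (1 + 8·x + 12·x^2)·Dx  (order 1).
h: a_k = -12, 96, -624, 3840, -23232, 139776, -839424, …
ICs: h(0) = -12.

f: a_k = 0, -12, 24, -64, 192, -3072/5, 2048, …
h₀=f(r): pull back L_f along r ⇒ L₀.
h=h₀': d/dx-closure on L₀ ⇒ L.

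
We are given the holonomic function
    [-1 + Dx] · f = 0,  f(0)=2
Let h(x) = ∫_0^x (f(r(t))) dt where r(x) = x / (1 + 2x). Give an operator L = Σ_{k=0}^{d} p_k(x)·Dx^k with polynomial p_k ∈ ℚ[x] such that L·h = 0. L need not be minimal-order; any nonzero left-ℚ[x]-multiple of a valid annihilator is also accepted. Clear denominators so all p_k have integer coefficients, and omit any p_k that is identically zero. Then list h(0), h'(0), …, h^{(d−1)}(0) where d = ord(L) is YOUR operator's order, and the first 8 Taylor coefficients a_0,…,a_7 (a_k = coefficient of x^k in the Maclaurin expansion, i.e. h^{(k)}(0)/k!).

f: a_k = 2, 2, 1, 1/3, 1/12, 1/60, 1/360, 1/2520, …
f∘r: x↦r, Dx↦Dx/r' in L_f ⇒ L₀.
h=∫h₀ ⇒ L = L₀·Dx.
L = -Dx + (1 + 4·x + 4·x^2)·Dx^2  (order 2).
h: a_k = 0, 2, 1, -1, 13/12, -71/60, 49/40, -2699/2520, …
ICs: h(0) = 0, h′(0) = 2.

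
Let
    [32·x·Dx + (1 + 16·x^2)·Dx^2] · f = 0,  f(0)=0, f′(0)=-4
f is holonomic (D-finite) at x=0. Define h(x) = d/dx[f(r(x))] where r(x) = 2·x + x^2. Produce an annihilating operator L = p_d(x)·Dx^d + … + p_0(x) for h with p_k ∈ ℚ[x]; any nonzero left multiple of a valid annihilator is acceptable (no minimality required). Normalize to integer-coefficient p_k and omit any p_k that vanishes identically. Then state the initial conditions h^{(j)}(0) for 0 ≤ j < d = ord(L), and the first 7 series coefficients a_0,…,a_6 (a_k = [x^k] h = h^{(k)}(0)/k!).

L = (-1 + 128·x + 256·x^2 + 192·x^3 + 48·x^4) + (1 + x + 64·x^2 + 128·x^3 + 80·x^4 + 16·x^5)·Dx  (order 1).
h: a_k = -8, -8, 512, 1024, -32128, -98176, 1982464, …
ICs: h(0) = -8.

f: a_k = 0, -4, 0, 64/3, 0, -1024/5, 0, …
L₀ from L_f via x↦r, Dx↦r'^{-1}Dx.
Differentiate: ansatz ord ≤ ord L₀ ⇒ L.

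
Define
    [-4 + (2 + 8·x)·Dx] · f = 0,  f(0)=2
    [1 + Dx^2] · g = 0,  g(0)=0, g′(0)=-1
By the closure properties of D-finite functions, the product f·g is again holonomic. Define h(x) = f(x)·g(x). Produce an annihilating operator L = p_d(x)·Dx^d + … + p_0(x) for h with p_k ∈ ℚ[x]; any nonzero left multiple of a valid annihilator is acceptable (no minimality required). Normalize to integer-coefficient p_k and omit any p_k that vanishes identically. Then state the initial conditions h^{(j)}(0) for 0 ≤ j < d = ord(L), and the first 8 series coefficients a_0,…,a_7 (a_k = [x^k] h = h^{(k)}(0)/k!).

f: a_k = 2, 4, -4, 8, -20, 56, -168, 528, …
g: a_k = 0, -1, 0, 1/6, 0, -1/120, 0, 1/5040, …
f·g: L₀ = L_f ⊗_s L_g, ord ≤ 1·2.
L = (13 + 8·x + 16·x^2) + (-4 - 16·x)·Dx + (1 + 8·x + 16·x^2)·Dx^2  (order 2).
h: a_k = 0, -2, -4, 13/3, -22/3, 1159/60, -547/10, 83009/504, …
ICs: h(0) = 0, h′(0) = -2.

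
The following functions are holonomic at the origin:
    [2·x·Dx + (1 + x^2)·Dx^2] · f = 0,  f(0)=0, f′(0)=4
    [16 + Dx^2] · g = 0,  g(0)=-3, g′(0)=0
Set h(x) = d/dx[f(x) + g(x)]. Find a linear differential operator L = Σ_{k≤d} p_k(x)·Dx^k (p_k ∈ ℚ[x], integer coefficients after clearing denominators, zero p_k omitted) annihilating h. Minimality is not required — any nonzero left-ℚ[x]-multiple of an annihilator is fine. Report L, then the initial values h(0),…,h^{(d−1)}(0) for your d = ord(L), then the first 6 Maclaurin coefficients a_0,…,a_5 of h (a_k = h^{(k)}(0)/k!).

f: a_k = 0, 4, 0, -4/3, 0, 4/5, …
g: a_k = -3, 0, 24, 0, -32, 0, …
f+g: L₀ = lclm(L_f,L_g), ord ≤ 2+2.
Derive L from L₀ (diff closure).
L = (64·x + 704·x^3 + 256·x^5) + (112 + 416·x^2 + 432·x^4 + 128·x^6)·Dx + (4·x + 44·x^3 + 16·x^5)·Dx^2 + (7 + 26·x^2 + 27·x^4 + 8·x^6)·Dx^3  (order 3).
h: a_k = 4, 48, -4, -128, 4, 512/5, …
ICs: h(0) = 4, h′(0) = 48, h′′(0) = -8.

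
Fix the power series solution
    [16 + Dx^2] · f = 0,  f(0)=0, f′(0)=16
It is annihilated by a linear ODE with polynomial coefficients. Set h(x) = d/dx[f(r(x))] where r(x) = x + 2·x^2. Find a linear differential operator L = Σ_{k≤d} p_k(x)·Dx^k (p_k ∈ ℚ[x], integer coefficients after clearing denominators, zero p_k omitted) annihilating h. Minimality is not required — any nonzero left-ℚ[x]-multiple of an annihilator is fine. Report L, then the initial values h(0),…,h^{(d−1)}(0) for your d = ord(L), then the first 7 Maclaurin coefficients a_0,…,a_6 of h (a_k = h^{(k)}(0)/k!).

f: a_k = 0, 16, 0, -128/3, 0, 512/15, 0, …
f∘r: x↦r, Dx↦Dx/r' in L_f ⇒ L₀.
Differentiate: ansatz ord ≤ ord L₀ ⇒ L.
L = (64 + 256·x + 1536·x^2 + 4096·x^3 + 4096·x^4) + (-12 - 48·x)·Dx + (1 + 8·x + 16·x^2)·Dx^2  (order 2).
h: a_k = 16, 64, -128, -1024, -7168/3, 0, 425984/45, …
ICs: h(0) = 16, h′(0) = 64.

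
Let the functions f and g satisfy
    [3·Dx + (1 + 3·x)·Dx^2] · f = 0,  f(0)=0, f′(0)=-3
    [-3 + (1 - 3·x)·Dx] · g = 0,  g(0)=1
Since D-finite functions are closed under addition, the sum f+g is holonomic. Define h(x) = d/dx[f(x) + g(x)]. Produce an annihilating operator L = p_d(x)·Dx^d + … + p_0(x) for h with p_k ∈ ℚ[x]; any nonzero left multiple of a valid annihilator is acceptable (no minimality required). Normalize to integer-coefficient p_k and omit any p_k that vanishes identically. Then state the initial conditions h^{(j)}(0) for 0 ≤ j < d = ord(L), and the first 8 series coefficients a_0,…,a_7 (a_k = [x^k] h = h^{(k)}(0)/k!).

L = (-30 - 18·x) + (-4 - 48·x - 36·x^2)·Dx + (1 + x - 9·x^2 - 9·x^3)·Dx^2  (order 2).
h: a_k = 0, 27, 54, 405, 972, 5103, 13122, 59049, …
ICs: h(0) = 0, h′(0) = 27.

f: a_k = 0, -3, 9/2, -9, 81/4, -243/5, 243/2, -2187/7, …
g: a_k = 1, 3, 9, 27, 81, 243, 729, 2187, …
Sum ⇒ L₀ = lclm(L_f,L_g) in ℚ(x)⟨Dx⟩.
h₀' ⇒ L via d/dx closure of L₀.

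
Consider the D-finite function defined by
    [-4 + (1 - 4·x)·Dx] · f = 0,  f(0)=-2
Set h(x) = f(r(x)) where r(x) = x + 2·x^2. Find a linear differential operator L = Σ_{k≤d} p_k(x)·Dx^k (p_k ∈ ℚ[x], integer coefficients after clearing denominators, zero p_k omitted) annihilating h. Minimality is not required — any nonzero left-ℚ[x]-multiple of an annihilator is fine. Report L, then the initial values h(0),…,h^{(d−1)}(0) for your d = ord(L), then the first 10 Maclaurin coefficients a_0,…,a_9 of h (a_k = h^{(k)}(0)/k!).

f: a_k = -2, -8, -32, -128, -512, -2048, -8192, -32768, -131072, -524288, …
Change of var in L_f (x↦r) gives L₀.
L = (4 + 16·x) + (-1 + 4·x + 8·x^2)·Dx  (order 1).
h: a_k = -2, -8, -48, -256, -1408, -7680, -41984, -229376, -1253376, -6848512, …
ICs: h(0) = -2.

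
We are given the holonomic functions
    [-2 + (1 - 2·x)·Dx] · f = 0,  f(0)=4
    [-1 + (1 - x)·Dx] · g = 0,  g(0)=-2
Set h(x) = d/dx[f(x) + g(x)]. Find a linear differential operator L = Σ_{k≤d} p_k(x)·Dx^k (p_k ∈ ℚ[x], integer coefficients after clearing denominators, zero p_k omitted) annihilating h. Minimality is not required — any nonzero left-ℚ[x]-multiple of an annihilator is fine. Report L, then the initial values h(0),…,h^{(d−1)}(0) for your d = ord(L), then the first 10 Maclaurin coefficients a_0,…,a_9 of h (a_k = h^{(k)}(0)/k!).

L = 12 + (-9 + 12·x)·Dx + (1 - 3·x + 2·x^2)·Dx^2  (order 2).
h: a_k = 6, 28, 90, 248, 630, 1524, 3570, 8176, 18414, 40940, …
ICs: h(0) = 6, h′(0) = 28.

f: a_k = 4, 8, 16, 32, 64, 128, 256, 512, 1024, 2048, …
g: a_k = -2, -2, -2, -2, -2, -2, -2, -2, -2, -2, …
f+g: L₀ = lclm(L_f,L_g), ord ≤ 1+1.
h₀' ⇒ L via d/dx closure of L₀.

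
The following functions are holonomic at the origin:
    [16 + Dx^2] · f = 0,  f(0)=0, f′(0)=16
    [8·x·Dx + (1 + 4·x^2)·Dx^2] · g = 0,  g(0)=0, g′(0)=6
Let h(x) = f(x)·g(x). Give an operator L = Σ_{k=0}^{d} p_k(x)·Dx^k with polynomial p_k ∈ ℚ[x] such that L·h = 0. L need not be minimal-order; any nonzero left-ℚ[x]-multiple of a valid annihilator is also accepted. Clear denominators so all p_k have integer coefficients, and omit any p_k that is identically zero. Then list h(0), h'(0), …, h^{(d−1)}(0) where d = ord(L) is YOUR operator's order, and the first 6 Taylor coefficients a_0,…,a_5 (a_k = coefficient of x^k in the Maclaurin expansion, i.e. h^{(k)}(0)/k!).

L = (2560 + 29696·x^2 + 118784·x^4 + 262144·x^6 + 262144·x^8) + (1536·x + 14336·x^3 + 49152·x^5 + 65536·x^7)·Dx + (240 + 3008·x^2 + 13824·x^4 + 32768·x^6 + 32768·x^8)·Dx^2 + (96·x + 896·x^3 + 3072·x^5 + 4096·x^7)·Dx^3 + (5 + 72·x^2 + 400·x^4 + 1024·x^6 + 1024·x^8)·Dx^4  (order 4).
h: a_k = 0, 0, 96, 0, -384, 0, …
ICs: h(0) = 0, h′(0) = 0, h′′(0) = 192, h′′′(0) = 0.

f: a_k = 0, 16, 0, -128/3, 0, 512/15, …
g: a_k = 0, 6, 0, -8, 0, 96/5, …
Product ⇒ symmetric product L₀, ord ≤ 4.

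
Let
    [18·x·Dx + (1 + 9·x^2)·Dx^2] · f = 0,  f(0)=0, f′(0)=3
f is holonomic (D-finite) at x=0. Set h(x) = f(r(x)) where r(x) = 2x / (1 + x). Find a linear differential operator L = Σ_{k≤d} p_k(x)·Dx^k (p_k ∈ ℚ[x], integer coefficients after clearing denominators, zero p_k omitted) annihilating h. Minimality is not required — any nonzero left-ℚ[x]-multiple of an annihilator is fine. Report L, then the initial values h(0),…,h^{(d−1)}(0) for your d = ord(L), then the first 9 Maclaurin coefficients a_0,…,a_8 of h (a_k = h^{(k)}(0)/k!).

L = (2 + 74·x)·Dx + (1 + 2·x + 37·x^2)·Dx^2  (order 2).
h: a_k = 0, 6, -6, -66, 210, 5646/5, -7062, -124158/7, 227010, …
ICs: h(0) = 0, h′(0) = 6.

f: a_k = 0, 3, 0, -9, 0, 243/5, 0, -2187/7, 0, …
h₀=f(r): pull back L_f along r ⇒ L₀.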